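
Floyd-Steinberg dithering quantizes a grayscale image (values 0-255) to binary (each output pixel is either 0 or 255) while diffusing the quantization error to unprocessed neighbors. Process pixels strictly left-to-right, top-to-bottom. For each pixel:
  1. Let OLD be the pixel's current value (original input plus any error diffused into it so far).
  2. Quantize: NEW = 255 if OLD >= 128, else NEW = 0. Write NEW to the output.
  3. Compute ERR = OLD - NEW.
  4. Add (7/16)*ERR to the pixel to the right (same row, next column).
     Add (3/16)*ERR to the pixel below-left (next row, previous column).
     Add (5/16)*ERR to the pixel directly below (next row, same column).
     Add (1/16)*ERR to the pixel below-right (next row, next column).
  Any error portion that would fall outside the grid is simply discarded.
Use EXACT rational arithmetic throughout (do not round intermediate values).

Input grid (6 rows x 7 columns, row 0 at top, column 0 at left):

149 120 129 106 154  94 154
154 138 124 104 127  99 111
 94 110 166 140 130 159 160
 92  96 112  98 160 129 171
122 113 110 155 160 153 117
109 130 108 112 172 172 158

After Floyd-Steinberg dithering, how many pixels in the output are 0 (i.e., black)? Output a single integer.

Answer: 20

Derivation:
(0,0): OLD=149 → NEW=255, ERR=-106
(0,1): OLD=589/8 → NEW=0, ERR=589/8
(0,2): OLD=20635/128 → NEW=255, ERR=-12005/128
(0,3): OLD=133053/2048 → NEW=0, ERR=133053/2048
(0,4): OLD=5977643/32768 → NEW=255, ERR=-2378197/32768
(0,5): OLD=32635693/524288 → NEW=0, ERR=32635693/524288
(0,6): OLD=1520295483/8388608 → NEW=255, ERR=-618799557/8388608
(1,0): OLD=17239/128 → NEW=255, ERR=-15401/128
(1,1): OLD=86177/1024 → NEW=0, ERR=86177/1024
(1,2): OLD=4859253/32768 → NEW=255, ERR=-3496587/32768
(1,3): OLD=7621553/131072 → NEW=0, ERR=7621553/131072
(1,4): OLD=1220469587/8388608 → NEW=255, ERR=-918625453/8388608
(1,5): OLD=3501407619/67108864 → NEW=0, ERR=3501407619/67108864
(1,6): OLD=123120582221/1073741824 → NEW=0, ERR=123120582221/1073741824
(2,0): OLD=1182587/16384 → NEW=0, ERR=1182587/16384
(2,1): OLD=73583801/524288 → NEW=255, ERR=-60109639/524288
(2,2): OLD=827595755/8388608 → NEW=0, ERR=827595755/8388608
(2,3): OLD=11685773267/67108864 → NEW=255, ERR=-5426987053/67108864
(2,4): OLD=39629483811/536870912 → NEW=0, ERR=39629483811/536870912
(2,5): OLD=3818302271809/17179869184 → NEW=255, ERR=-562564370111/17179869184
(2,6): OLD=50788521448407/274877906944 → NEW=255, ERR=-19305344822313/274877906944
(3,0): OLD=780636939/8388608 → NEW=0, ERR=780636939/8388608
(3,1): OLD=8314430575/67108864 → NEW=0, ERR=8314430575/67108864
(3,2): OLD=93794466781/536870912 → NEW=255, ERR=-43107615779/536870912
(3,3): OLD=123708844299/2147483648 → NEW=0, ERR=123708844299/2147483648
(3,4): OLD=54171876005643/274877906944 → NEW=255, ERR=-15921990265077/274877906944
(3,5): OLD=186631589856145/2199023255552 → NEW=0, ERR=186631589856145/2199023255552
(3,6): OLD=6478726723916559/35184372088832 → NEW=255, ERR=-2493288158735601/35184372088832
(4,0): OLD=187165271813/1073741824 → NEW=255, ERR=-86638893307/1073741824
(4,1): OLD=1841283244161/17179869184 → NEW=0, ERR=1841283244161/17179869184
(4,2): OLD=41325840438703/274877906944 → NEW=255, ERR=-28768025832017/274877906944
(4,3): OLD=244828809337141/2199023255552 → NEW=0, ERR=244828809337141/2199023255552
(4,4): OLD=3696497107550319/17592186044416 → NEW=255, ERR=-789510333775761/17592186044416
(4,5): OLD=80490846158955023/562949953421312 → NEW=255, ERR=-63061391963479537/562949953421312
(4,6): OLD=460727203364664345/9007199254740992 → NEW=0, ERR=460727203364664345/9007199254740992
(5,0): OLD=28554430124819/274877906944 → NEW=0, ERR=28554430124819/274877906944
(5,1): OLD=405223041333745/2199023255552 → NEW=255, ERR=-155527888832015/2199023255552
(5,2): OLD=1265333306876551/17592186044416 → NEW=0, ERR=1265333306876551/17592186044416
(5,3): OLD=22982999129319299/140737488355328 → NEW=255, ERR=-12905060401289341/140737488355328
(5,4): OLD=935066926475096801/9007199254740992 → NEW=0, ERR=935066926475096801/9007199254740992
(5,5): OLD=13633160898247664017/72057594037927936 → NEW=255, ERR=-4741525581423959663/72057594037927936
(5,6): OLD=159328148621175297631/1152921504606846976 → NEW=255, ERR=-134666835053570681249/1152921504606846976
Output grid:
  Row 0: #.#.#.#  (3 black, running=3)
  Row 1: #.#.#..  (4 black, running=7)
  Row 2: .#.#.##  (3 black, running=10)
  Row 3: ..#.#.#  (4 black, running=14)
  Row 4: #.#.##.  (3 black, running=17)
  Row 5: .#.#.##  (3 black, running=20)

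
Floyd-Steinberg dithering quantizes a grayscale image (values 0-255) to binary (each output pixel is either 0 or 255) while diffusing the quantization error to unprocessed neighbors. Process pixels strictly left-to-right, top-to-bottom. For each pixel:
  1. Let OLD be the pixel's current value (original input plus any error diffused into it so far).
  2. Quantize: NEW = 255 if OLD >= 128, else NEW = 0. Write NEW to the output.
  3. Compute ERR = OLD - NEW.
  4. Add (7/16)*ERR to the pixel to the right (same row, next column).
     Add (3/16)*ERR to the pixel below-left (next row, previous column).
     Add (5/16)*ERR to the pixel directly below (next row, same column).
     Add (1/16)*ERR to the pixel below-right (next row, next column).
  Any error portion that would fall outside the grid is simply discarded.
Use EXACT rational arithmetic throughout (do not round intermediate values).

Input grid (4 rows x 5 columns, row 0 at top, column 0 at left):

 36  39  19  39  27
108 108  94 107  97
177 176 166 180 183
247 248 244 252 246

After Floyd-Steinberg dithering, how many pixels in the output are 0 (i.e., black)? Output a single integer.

(0,0): OLD=36 → NEW=0, ERR=36
(0,1): OLD=219/4 → NEW=0, ERR=219/4
(0,2): OLD=2749/64 → NEW=0, ERR=2749/64
(0,3): OLD=59179/1024 → NEW=0, ERR=59179/1024
(0,4): OLD=856621/16384 → NEW=0, ERR=856621/16384
(1,0): OLD=8289/64 → NEW=255, ERR=-8031/64
(1,1): OLD=41223/512 → NEW=0, ERR=41223/512
(1,2): OLD=2570739/16384 → NEW=255, ERR=-1607181/16384
(1,3): OLD=6201767/65536 → NEW=0, ERR=6201767/65536
(1,4): OLD=166044117/1048576 → NEW=255, ERR=-101342763/1048576
(2,0): OLD=1252413/8192 → NEW=255, ERR=-836547/8192
(2,1): OLD=34143887/262144 → NEW=255, ERR=-32702833/262144
(2,2): OLD=434287533/4194304 → NEW=0, ERR=434287533/4194304
(2,3): OLD=15476622199/67108864 → NEW=255, ERR=-1636138121/67108864
(2,4): OLD=158962712193/1073741824 → NEW=255, ERR=-114841452927/1073741824
(3,0): OLD=804037069/4194304 → NEW=255, ERR=-265510451/4194304
(3,1): OLD=6521374505/33554432 → NEW=255, ERR=-2035005655/33554432
(3,2): OLD=254965588915/1073741824 → NEW=255, ERR=-18838576205/1073741824
(3,3): OLD=479152400115/2147483648 → NEW=255, ERR=-68455930125/2147483648
(3,4): OLD=6772533178511/34359738368 → NEW=255, ERR=-1989200105329/34359738368
Output grid:
  Row 0: .....  (5 black, running=5)
  Row 1: #.#.#  (2 black, running=7)
  Row 2: ##.##  (1 black, running=8)
  Row 3: #####  (0 black, running=8)

Answer: 8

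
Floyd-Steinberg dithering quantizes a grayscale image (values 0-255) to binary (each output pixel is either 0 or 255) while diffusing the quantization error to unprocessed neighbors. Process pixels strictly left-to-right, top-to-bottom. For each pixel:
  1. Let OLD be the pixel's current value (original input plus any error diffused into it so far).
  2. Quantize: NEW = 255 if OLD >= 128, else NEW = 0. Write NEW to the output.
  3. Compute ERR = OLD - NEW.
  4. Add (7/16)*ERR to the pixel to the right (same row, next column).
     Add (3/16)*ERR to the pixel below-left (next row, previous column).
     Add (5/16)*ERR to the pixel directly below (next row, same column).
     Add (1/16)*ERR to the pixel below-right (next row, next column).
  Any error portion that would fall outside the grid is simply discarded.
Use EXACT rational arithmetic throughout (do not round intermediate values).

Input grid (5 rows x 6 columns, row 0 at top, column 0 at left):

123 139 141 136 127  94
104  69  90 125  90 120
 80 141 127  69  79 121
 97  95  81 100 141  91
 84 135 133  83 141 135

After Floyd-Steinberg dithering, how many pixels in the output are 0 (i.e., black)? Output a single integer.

(0,0): OLD=123 → NEW=0, ERR=123
(0,1): OLD=3085/16 → NEW=255, ERR=-995/16
(0,2): OLD=29131/256 → NEW=0, ERR=29131/256
(0,3): OLD=760973/4096 → NEW=255, ERR=-283507/4096
(0,4): OLD=6338523/65536 → NEW=0, ERR=6338523/65536
(0,5): OLD=142935805/1048576 → NEW=255, ERR=-124451075/1048576
(1,0): OLD=33479/256 → NEW=255, ERR=-31801/256
(1,1): OLD=49649/2048 → NEW=0, ERR=49649/2048
(1,2): OLD=7818565/65536 → NEW=0, ERR=7818565/65536
(1,3): OLD=47398625/262144 → NEW=255, ERR=-19448095/262144
(1,4): OLD=1026553603/16777216 → NEW=0, ERR=1026553603/16777216
(1,5): OLD=31064705829/268435456 → NEW=0, ERR=31064705829/268435456
(2,0): OLD=1498347/32768 → NEW=0, ERR=1498347/32768
(2,1): OLD=192084553/1048576 → NEW=255, ERR=-75302327/1048576
(2,2): OLD=2021118491/16777216 → NEW=0, ERR=2021118491/16777216
(2,3): OLD=15763849475/134217728 → NEW=0, ERR=15763849475/134217728
(2,4): OLD=715399865481/4294967296 → NEW=255, ERR=-379816794999/4294967296
(2,5): OLD=8404313308751/68719476736 → NEW=0, ERR=8404313308751/68719476736
(3,0): OLD=1641218491/16777216 → NEW=0, ERR=1641218491/16777216
(3,1): OLD=18898110367/134217728 → NEW=255, ERR=-15327410273/134217728
(3,2): OLD=92575946893/1073741824 → NEW=0, ERR=92575946893/1073741824
(3,3): OLD=11364246051303/68719476736 → NEW=255, ERR=-6159220516377/68719476736
(3,4): OLD=57407641579655/549755813888 → NEW=0, ERR=57407641579655/549755813888
(3,5): OLD=1489853938668681/8796093022208 → NEW=255, ERR=-753149781994359/8796093022208
(4,0): OLD=200055135253/2147483648 → NEW=0, ERR=200055135253/2147483648
(4,1): OLD=5578289452817/34359738368 → NEW=255, ERR=-3183443831023/34359738368
(4,2): OLD=104965840256739/1099511627776 → NEW=0, ERR=104965840256739/1099511627776
(4,3): OLD=2141418301269903/17592186044416 → NEW=0, ERR=2141418301269903/17592186044416
(4,4): OLD=57767463333677951/281474976710656 → NEW=255, ERR=-14008655727539329/281474976710656
(4,5): OLD=418814106971927577/4503599627370496 → NEW=0, ERR=418814106971927577/4503599627370496
Output grid:
  Row 0: .#.#.#  (3 black, running=3)
  Row 1: #..#..  (4 black, running=7)
  Row 2: .#..#.  (4 black, running=11)
  Row 3: .#.#.#  (3 black, running=14)
  Row 4: .#..#.  (4 black, running=18)

Answer: 18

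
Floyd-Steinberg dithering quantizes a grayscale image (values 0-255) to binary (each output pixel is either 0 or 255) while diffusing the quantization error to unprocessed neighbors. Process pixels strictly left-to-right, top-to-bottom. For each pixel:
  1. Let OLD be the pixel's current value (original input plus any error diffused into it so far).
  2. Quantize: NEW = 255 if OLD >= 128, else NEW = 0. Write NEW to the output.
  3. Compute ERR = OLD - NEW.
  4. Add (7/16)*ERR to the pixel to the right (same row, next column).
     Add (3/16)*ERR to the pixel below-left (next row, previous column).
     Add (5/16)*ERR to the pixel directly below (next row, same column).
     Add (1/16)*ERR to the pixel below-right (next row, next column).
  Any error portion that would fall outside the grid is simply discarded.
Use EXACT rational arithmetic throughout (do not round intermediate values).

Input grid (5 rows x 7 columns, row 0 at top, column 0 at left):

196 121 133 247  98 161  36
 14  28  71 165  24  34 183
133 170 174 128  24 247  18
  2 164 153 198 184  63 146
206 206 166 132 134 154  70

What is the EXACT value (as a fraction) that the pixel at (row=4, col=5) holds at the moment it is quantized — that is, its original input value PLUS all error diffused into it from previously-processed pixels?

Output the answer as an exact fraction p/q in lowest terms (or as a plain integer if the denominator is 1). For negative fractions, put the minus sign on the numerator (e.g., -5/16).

(0,0): OLD=196 → NEW=255, ERR=-59
(0,1): OLD=1523/16 → NEW=0, ERR=1523/16
(0,2): OLD=44709/256 → NEW=255, ERR=-20571/256
(0,3): OLD=867715/4096 → NEW=255, ERR=-176765/4096
(0,4): OLD=5185173/65536 → NEW=0, ERR=5185173/65536
(0,5): OLD=205116947/1048576 → NEW=255, ERR=-62269933/1048576
(0,6): OLD=168090245/16777216 → NEW=0, ERR=168090245/16777216
(1,0): OLD=3433/256 → NEW=0, ERR=3433/256
(1,1): OLD=91871/2048 → NEW=0, ERR=91871/2048
(1,2): OLD=4153163/65536 → NEW=0, ERR=4153163/65536
(1,3): OLD=49558831/262144 → NEW=255, ERR=-17287889/262144
(1,4): OLD=101344493/16777216 → NEW=0, ERR=101344493/16777216
(1,5): OLD=3343148669/134217728 → NEW=0, ERR=3343148669/134217728
(1,6): OLD=415144606643/2147483648 → NEW=255, ERR=-132463723597/2147483648
(2,0): OLD=4771077/32768 → NEW=255, ERR=-3584763/32768
(2,1): OLD=156108935/1048576 → NEW=255, ERR=-111277945/1048576
(2,2): OLD=2312126293/16777216 → NEW=255, ERR=-1966063787/16777216
(2,3): OLD=8216205293/134217728 → NEW=0, ERR=8216205293/134217728
(2,4): OLD=57142435581/1073741824 → NEW=0, ERR=57142435581/1073741824
(2,5): OLD=9169882292863/34359738368 → NEW=255, ERR=408149009023/34359738368
(2,6): OLD=3011395884649/549755813888 → NEW=0, ERR=3011395884649/549755813888
(3,0): OLD=-873841483/16777216 → NEW=0, ERR=-873841483/16777216
(3,1): OLD=10635349393/134217728 → NEW=0, ERR=10635349393/134217728
(3,2): OLD=167387465667/1073741824 → NEW=255, ERR=-106416699453/1073741824
(3,3): OLD=757736159589/4294967296 → NEW=255, ERR=-337480500891/4294967296
(3,4): OLD=94726746980533/549755813888 → NEW=255, ERR=-45460985560907/549755813888
(3,5): OLD=153434998433007/4398046511104 → NEW=0, ERR=153434998433007/4398046511104
(3,6): OLD=11520580547510897/70368744177664 → NEW=255, ERR=-6423449217793423/70368744177664
(4,0): OLD=439334020347/2147483648 → NEW=255, ERR=-108274309893/2147483648
(4,1): OLD=6420661979455/34359738368 → NEW=255, ERR=-2341071304385/34359738368
(4,2): OLD=52468411485457/549755813888 → NEW=0, ERR=52468411485457/549755813888
(4,3): OLD=560753665978379/4398046511104 → NEW=0, ERR=560753665978379/4398046511104
(4,4): OLD=5825486460802993/35184372088832 → NEW=255, ERR=-3146528421849167/35184372088832
(4,5): OLD=116522633817339953/1125899906842624 → NEW=0, ERR=116522633817339953/1125899906842624
Target (4,5): original=154, with diffused error = 116522633817339953/1125899906842624

Answer: 116522633817339953/1125899906842624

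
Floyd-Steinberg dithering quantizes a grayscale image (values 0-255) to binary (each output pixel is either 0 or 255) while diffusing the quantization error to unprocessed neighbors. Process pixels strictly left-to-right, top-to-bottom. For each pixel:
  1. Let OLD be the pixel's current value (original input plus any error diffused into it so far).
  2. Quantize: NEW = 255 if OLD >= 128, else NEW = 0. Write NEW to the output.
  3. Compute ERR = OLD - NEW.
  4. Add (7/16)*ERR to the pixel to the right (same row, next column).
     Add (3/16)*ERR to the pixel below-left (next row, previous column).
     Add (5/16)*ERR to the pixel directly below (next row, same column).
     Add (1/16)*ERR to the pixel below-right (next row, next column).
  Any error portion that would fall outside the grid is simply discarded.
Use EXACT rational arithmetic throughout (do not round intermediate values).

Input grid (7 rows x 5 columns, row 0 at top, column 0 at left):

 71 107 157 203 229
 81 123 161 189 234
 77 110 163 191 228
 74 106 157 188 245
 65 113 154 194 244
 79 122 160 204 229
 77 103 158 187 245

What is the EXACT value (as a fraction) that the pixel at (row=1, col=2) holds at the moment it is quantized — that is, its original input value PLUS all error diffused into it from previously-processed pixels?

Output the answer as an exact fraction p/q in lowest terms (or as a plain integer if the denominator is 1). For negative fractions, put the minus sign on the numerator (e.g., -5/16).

(0,0): OLD=71 → NEW=0, ERR=71
(0,1): OLD=2209/16 → NEW=255, ERR=-1871/16
(0,2): OLD=27095/256 → NEW=0, ERR=27095/256
(0,3): OLD=1021153/4096 → NEW=255, ERR=-23327/4096
(0,4): OLD=14844455/65536 → NEW=255, ERR=-1867225/65536
(1,0): OLD=20803/256 → NEW=0, ERR=20803/256
(1,1): OLD=299605/2048 → NEW=255, ERR=-222635/2048
(1,2): OLD=9053049/65536 → NEW=255, ERR=-7658631/65536
Target (1,2): original=161, with diffused error = 9053049/65536

Answer: 9053049/65536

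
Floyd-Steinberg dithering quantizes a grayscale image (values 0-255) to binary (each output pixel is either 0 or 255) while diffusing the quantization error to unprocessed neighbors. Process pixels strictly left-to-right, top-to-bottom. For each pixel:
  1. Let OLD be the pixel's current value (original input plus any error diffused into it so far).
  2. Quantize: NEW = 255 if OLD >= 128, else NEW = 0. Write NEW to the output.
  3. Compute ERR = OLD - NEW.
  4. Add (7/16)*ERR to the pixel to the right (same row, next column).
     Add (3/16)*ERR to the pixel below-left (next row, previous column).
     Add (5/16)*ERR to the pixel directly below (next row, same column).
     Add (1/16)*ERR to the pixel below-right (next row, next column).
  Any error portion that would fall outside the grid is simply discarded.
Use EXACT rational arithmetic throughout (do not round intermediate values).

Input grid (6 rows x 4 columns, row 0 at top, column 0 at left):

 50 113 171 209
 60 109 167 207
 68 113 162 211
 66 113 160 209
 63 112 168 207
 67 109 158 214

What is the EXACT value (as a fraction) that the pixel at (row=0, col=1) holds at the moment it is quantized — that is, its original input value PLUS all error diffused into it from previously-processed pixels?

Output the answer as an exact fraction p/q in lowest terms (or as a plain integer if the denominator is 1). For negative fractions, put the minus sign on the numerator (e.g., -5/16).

Answer: 1079/8

Derivation:
(0,0): OLD=50 → NEW=0, ERR=50
(0,1): OLD=1079/8 → NEW=255, ERR=-961/8
Target (0,1): original=113, with diffused error = 1079/8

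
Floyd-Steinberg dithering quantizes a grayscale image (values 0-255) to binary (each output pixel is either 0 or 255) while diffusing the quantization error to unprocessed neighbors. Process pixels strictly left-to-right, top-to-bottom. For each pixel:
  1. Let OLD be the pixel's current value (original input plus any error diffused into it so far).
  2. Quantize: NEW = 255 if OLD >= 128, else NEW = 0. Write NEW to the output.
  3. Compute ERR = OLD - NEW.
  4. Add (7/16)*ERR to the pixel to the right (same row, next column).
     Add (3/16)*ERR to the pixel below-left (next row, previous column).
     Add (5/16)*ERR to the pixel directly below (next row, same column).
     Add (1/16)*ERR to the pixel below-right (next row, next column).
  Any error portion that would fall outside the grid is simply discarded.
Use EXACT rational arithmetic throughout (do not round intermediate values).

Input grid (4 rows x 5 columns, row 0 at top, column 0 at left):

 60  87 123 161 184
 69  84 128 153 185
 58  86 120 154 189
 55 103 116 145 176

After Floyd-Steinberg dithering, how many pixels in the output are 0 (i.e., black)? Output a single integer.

(0,0): OLD=60 → NEW=0, ERR=60
(0,1): OLD=453/4 → NEW=0, ERR=453/4
(0,2): OLD=11043/64 → NEW=255, ERR=-5277/64
(0,3): OLD=127925/1024 → NEW=0, ERR=127925/1024
(0,4): OLD=3910131/16384 → NEW=255, ERR=-267789/16384
(1,0): OLD=6975/64 → NEW=0, ERR=6975/64
(1,1): OLD=79545/512 → NEW=255, ERR=-51015/512
(1,2): OLD=1460525/16384 → NEW=0, ERR=1460525/16384
(1,3): OLD=14602857/65536 → NEW=255, ERR=-2108823/65536
(1,4): OLD=182056219/1048576 → NEW=255, ERR=-85330661/1048576
(2,0): OLD=601091/8192 → NEW=0, ERR=601091/8192
(2,1): OLD=28964433/262144 → NEW=0, ERR=28964433/262144
(2,2): OLD=771483955/4194304 → NEW=255, ERR=-298063565/4194304
(2,3): OLD=6923423209/67108864 → NEW=0, ERR=6923423209/67108864
(2,4): OLD=221935920927/1073741824 → NEW=255, ERR=-51868244193/1073741824
(3,0): OLD=413754579/4194304 → NEW=0, ERR=413754579/4194304
(3,1): OLD=5769608791/33554432 → NEW=255, ERR=-2786771369/33554432
(3,2): OLD=89879331693/1073741824 → NEW=0, ERR=89879331693/1073741824
(3,3): OLD=430275150629/2147483648 → NEW=255, ERR=-117333179611/2147483648
(3,4): OLD=4928848796249/34359738368 → NEW=255, ERR=-3832884487591/34359738368
Output grid:
  Row 0: ..#.#  (3 black, running=3)
  Row 1: .#.##  (2 black, running=5)
  Row 2: ..#.#  (3 black, running=8)
  Row 3: .#.##  (2 black, running=10)

Answer: 10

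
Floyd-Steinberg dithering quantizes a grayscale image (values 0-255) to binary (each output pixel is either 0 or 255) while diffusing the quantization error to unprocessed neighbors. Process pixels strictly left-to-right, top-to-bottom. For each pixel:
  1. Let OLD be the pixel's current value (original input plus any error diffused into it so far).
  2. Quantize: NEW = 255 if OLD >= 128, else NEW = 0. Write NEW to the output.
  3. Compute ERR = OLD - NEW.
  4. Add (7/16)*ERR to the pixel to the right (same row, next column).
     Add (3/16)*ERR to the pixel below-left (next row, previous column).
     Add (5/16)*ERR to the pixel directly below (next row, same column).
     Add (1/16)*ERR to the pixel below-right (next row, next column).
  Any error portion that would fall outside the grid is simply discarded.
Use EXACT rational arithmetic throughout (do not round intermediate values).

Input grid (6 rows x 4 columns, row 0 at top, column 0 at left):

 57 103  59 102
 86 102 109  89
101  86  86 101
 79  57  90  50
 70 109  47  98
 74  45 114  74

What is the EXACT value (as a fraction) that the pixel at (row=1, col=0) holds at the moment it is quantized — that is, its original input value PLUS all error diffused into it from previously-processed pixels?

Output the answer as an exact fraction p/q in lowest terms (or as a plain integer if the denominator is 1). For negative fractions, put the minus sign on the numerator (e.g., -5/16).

(0,0): OLD=57 → NEW=0, ERR=57
(0,1): OLD=2047/16 → NEW=0, ERR=2047/16
(0,2): OLD=29433/256 → NEW=0, ERR=29433/256
(0,3): OLD=623823/4096 → NEW=255, ERR=-420657/4096
(1,0): OLD=32717/256 → NEW=0, ERR=32717/256
Target (1,0): original=86, with diffused error = 32717/256

Answer: 32717/256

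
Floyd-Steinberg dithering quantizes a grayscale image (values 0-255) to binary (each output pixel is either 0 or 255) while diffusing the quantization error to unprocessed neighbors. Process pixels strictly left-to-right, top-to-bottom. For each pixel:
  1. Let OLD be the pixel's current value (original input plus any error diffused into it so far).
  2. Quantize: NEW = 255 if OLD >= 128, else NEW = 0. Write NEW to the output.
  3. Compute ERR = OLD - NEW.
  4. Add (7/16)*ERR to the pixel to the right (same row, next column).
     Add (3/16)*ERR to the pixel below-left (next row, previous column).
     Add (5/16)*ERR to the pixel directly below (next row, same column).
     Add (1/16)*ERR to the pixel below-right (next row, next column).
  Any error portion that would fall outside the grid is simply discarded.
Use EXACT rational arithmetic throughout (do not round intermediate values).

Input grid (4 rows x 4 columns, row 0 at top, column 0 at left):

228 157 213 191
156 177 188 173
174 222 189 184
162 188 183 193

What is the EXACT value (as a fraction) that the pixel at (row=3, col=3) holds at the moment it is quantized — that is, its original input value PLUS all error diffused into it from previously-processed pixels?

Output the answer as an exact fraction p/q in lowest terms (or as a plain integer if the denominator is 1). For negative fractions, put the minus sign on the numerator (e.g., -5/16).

(0,0): OLD=228 → NEW=255, ERR=-27
(0,1): OLD=2323/16 → NEW=255, ERR=-1757/16
(0,2): OLD=42229/256 → NEW=255, ERR=-23051/256
(0,3): OLD=620979/4096 → NEW=255, ERR=-423501/4096
(1,0): OLD=32505/256 → NEW=0, ERR=32505/256
(1,1): OLD=367951/2048 → NEW=255, ERR=-154289/2048
(1,2): OLD=6596347/65536 → NEW=0, ERR=6596347/65536
(1,3): OLD=187796941/1048576 → NEW=255, ERR=-79589939/1048576
(2,0): OLD=6538965/32768 → NEW=255, ERR=-1816875/32768
(2,1): OLD=210771703/1048576 → NEW=255, ERR=-56615177/1048576
(2,2): OLD=373066195/2097152 → NEW=255, ERR=-161707565/2097152
(2,3): OLD=4457246247/33554432 → NEW=255, ERR=-4099133913/33554432
(3,0): OLD=2257363461/16777216 → NEW=255, ERR=-2020826619/16777216
(3,1): OLD=26979643675/268435456 → NEW=0, ERR=26979643675/268435456
(3,2): OLD=758470980069/4294967296 → NEW=255, ERR=-336745680411/4294967296
(3,3): OLD=7951016449731/68719476736 → NEW=0, ERR=7951016449731/68719476736
Target (3,3): original=193, with diffused error = 7951016449731/68719476736

Answer: 7951016449731/68719476736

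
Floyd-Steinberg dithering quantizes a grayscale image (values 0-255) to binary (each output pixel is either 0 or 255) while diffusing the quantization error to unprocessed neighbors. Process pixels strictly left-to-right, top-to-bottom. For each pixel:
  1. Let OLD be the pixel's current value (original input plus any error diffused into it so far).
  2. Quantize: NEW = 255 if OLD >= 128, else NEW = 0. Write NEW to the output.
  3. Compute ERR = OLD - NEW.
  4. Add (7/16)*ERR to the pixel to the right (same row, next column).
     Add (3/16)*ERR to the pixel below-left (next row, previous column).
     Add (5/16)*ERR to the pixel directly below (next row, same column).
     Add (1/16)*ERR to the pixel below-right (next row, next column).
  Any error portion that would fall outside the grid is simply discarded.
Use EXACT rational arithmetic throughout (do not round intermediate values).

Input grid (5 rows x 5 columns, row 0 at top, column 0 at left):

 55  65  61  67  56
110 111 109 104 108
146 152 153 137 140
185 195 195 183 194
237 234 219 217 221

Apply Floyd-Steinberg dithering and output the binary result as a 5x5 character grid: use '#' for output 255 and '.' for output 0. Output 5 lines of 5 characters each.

(0,0): OLD=55 → NEW=0, ERR=55
(0,1): OLD=1425/16 → NEW=0, ERR=1425/16
(0,2): OLD=25591/256 → NEW=0, ERR=25591/256
(0,3): OLD=453569/4096 → NEW=0, ERR=453569/4096
(0,4): OLD=6844999/65536 → NEW=0, ERR=6844999/65536
(1,0): OLD=36835/256 → NEW=255, ERR=-28445/256
(1,1): OLD=230197/2048 → NEW=0, ERR=230197/2048
(1,2): OLD=14138969/65536 → NEW=255, ERR=-2572711/65536
(1,3): OLD=38603685/262144 → NEW=255, ERR=-28243035/262144
(1,4): OLD=421211983/4194304 → NEW=0, ERR=421211983/4194304
(2,0): OLD=4336919/32768 → NEW=255, ERR=-4018921/32768
(2,1): OLD=124950125/1048576 → NEW=0, ERR=124950125/1048576
(2,2): OLD=3014692487/16777216 → NEW=255, ERR=-1263497593/16777216
(2,3): OLD=23289332901/268435456 → NEW=0, ERR=23289332901/268435456
(2,4): OLD=870187718467/4294967296 → NEW=255, ERR=-225028942013/4294967296
(3,0): OLD=2835607975/16777216 → NEW=255, ERR=-1442582105/16777216
(3,1): OLD=23197334427/134217728 → NEW=255, ERR=-11028186213/134217728
(3,2): OLD=683899439001/4294967296 → NEW=255, ERR=-411317221479/4294967296
(3,3): OLD=1320131014321/8589934592 → NEW=255, ERR=-870302306639/8589934592
(3,4): OLD=19066010059797/137438953472 → NEW=255, ERR=-15980923075563/137438953472
(4,0): OLD=418165781737/2147483648 → NEW=255, ERR=-129442548503/2147483648
(4,1): OLD=10900399399785/68719476736 → NEW=255, ERR=-6623067167895/68719476736
(4,2): OLD=134992511888967/1099511627776 → NEW=0, ERR=134992511888967/1099511627776
(4,3): OLD=3716619116099945/17592186044416 → NEW=255, ERR=-769388325226135/17592186044416
(4,4): OLD=44810081684115039/281474976710656 → NEW=255, ERR=-26966037377102241/281474976710656
Row 0: .....
Row 1: #.##.
Row 2: #.#.#
Row 3: #####
Row 4: ##.##

Answer: .....
#.##.
#.#.#
#####
##.##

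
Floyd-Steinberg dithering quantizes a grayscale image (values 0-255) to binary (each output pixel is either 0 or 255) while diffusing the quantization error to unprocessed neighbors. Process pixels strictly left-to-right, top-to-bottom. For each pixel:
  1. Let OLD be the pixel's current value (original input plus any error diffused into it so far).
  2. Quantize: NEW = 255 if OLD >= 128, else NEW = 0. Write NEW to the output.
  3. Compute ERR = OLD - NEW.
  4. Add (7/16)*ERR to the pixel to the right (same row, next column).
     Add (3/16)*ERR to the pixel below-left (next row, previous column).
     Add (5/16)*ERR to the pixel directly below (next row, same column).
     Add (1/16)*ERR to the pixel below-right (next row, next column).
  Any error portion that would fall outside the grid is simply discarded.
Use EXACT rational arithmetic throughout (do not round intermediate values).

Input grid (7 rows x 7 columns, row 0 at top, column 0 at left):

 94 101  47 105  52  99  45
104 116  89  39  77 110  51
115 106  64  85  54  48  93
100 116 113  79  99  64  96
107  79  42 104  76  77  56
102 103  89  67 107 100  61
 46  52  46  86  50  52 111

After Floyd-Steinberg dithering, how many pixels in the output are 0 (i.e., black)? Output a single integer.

(0,0): OLD=94 → NEW=0, ERR=94
(0,1): OLD=1137/8 → NEW=255, ERR=-903/8
(0,2): OLD=-305/128 → NEW=0, ERR=-305/128
(0,3): OLD=212905/2048 → NEW=0, ERR=212905/2048
(0,4): OLD=3194271/32768 → NEW=0, ERR=3194271/32768
(0,5): OLD=74264409/524288 → NEW=255, ERR=-59429031/524288
(0,6): OLD=-38515857/8388608 → NEW=0, ERR=-38515857/8388608
(1,0): OLD=14363/128 → NEW=0, ERR=14363/128
(1,1): OLD=138493/1024 → NEW=255, ERR=-122627/1024
(1,2): OLD=1582721/32768 → NEW=0, ERR=1582721/32768
(1,3): OLD=14515853/131072 → NEW=0, ERR=14515853/131072
(1,4): OLD=1184124967/8388608 → NEW=255, ERR=-954970073/8388608
(1,5): OLD=2013511447/67108864 → NEW=0, ERR=2013511447/67108864
(1,6): OLD=59707862905/1073741824 → NEW=0, ERR=59707862905/1073741824
(2,0): OLD=2090799/16384 → NEW=0, ERR=2090799/16384
(2,1): OLD=73650485/524288 → NEW=255, ERR=-60042955/524288
(2,2): OLD=354593119/8388608 → NEW=0, ERR=354593119/8388608
(2,3): OLD=8037999015/67108864 → NEW=0, ERR=8037999015/67108864
(2,4): OLD=44760949879/536870912 → NEW=0, ERR=44760949879/536870912
(2,5): OLD=1669255354269/17179869184 → NEW=0, ERR=1669255354269/17179869184
(2,6): OLD=42540520788507/274877906944 → NEW=255, ERR=-27553345482213/274877906944
(3,0): OLD=993259775/8388608 → NEW=0, ERR=993259775/8388608
(3,1): OLD=9926453459/67108864 → NEW=255, ERR=-7186306861/67108864
(3,2): OLD=50820450825/536870912 → NEW=0, ERR=50820450825/536870912
(3,3): OLD=378211189599/2147483648 → NEW=255, ERR=-169397140641/2147483648
(3,4): OLD=31953918702847/274877906944 → NEW=0, ERR=31953918702847/274877906944
(3,5): OLD=289475202931757/2199023255552 → NEW=255, ERR=-271275727234003/2199023255552
(3,6): OLD=590300495947763/35184372088832 → NEW=0, ERR=590300495947763/35184372088832
(4,0): OLD=133061845585/1073741824 → NEW=0, ERR=133061845585/1073741824
(4,1): OLD=2145797991901/17179869184 → NEW=0, ERR=2145797991901/17179869184
(4,2): OLD=28791504235155/274877906944 → NEW=0, ERR=28791504235155/274877906944
(4,3): OLD=336202511860801/2199023255552 → NEW=255, ERR=-224548418304959/2199023255552
(4,4): OLD=696520122506003/17592186044416 → NEW=0, ERR=696520122506003/17592186044416
(4,5): OLD=37257373031612531/562949953421312 → NEW=0, ERR=37257373031612531/562949953421312
(4,6): OLD=742982222990699541/9007199254740992 → NEW=0, ERR=742982222990699541/9007199254740992
(5,0): OLD=45119888130791/274877906944 → NEW=255, ERR=-24973978139929/274877906944
(5,1): OLD=285141564095757/2199023255552 → NEW=255, ERR=-275609366070003/2199023255552
(5,2): OLD=977410305435339/17592186044416 → NEW=0, ERR=977410305435339/17592186044416
(5,3): OLD=10325487742015447/140737488355328 → NEW=0, ERR=10325487742015447/140737488355328
(5,4): OLD=1418614920643447229/9007199254740992 → NEW=255, ERR=-878220889315505731/9007199254740992
(5,5): OLD=6915063698300610861/72057594037927936 → NEW=0, ERR=6915063698300610861/72057594037927936
(5,6): OLD=153221890336796327171/1152921504606846976 → NEW=255, ERR=-140773093337949651709/1152921504606846976
(6,0): OLD=-207306107720897/35184372088832 → NEW=0, ERR=-207306107720897/35184372088832
(6,1): OLD=8441298168962827/562949953421312 → NEW=0, ERR=8441298168962827/562949953421312
(6,2): OLD=683155756960744257/9007199254740992 → NEW=0, ERR=683155756960744257/9007199254740992
(6,3): OLD=9172961979565067103/72057594037927936 → NEW=0, ERR=9172961979565067103/72057594037927936
(6,4): OLD=14094976791686416341/144115188075855872 → NEW=0, ERR=14094976791686416341/144115188075855872
(6,5): OLD=1767022934185151179313/18446744073709551616 → NEW=0, ERR=1767022934185151179313/18446744073709551616
(6,6): OLD=35638986853933206168903/295147905179352825856 → NEW=0, ERR=35638986853933206168903/295147905179352825856
Output grid:
  Row 0: .#...#.  (5 black, running=5)
  Row 1: .#..#..  (5 black, running=10)
  Row 2: .#....#  (5 black, running=15)
  Row 3: .#.#.#.  (4 black, running=19)
  Row 4: ...#...  (6 black, running=25)
  Row 5: ##..#.#  (3 black, running=28)
  Row 6: .......  (7 black, running=35)

Answer: 35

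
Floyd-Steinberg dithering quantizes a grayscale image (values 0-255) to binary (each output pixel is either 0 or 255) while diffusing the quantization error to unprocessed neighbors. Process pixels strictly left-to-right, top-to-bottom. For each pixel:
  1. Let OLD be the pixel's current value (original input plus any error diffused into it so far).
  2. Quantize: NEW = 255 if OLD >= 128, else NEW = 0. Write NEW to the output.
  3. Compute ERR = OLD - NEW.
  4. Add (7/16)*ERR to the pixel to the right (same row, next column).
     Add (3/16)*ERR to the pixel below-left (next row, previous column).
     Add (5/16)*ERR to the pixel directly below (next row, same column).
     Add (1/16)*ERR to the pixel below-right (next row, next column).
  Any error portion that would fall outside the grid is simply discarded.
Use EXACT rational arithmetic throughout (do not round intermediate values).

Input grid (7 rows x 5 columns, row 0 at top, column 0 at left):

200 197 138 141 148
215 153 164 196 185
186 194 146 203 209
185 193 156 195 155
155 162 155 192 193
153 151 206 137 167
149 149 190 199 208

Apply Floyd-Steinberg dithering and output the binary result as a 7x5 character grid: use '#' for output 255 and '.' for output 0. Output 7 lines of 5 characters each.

Answer: ##.#.
#.###
##.##
##.#.
.####
#.#.#
#.###

Derivation:
(0,0): OLD=200 → NEW=255, ERR=-55
(0,1): OLD=2767/16 → NEW=255, ERR=-1313/16
(0,2): OLD=26137/256 → NEW=0, ERR=26137/256
(0,3): OLD=760495/4096 → NEW=255, ERR=-283985/4096
(0,4): OLD=7711433/65536 → NEW=0, ERR=7711433/65536
(1,0): OLD=46701/256 → NEW=255, ERR=-18579/256
(1,1): OLD=227963/2048 → NEW=0, ERR=227963/2048
(1,2): OLD=14842263/65536 → NEW=255, ERR=-1869417/65536
(1,3): OLD=49885387/262144 → NEW=255, ERR=-16961333/262144
(1,4): OLD=793270529/4194304 → NEW=255, ERR=-276276991/4194304
(2,0): OLD=6035577/32768 → NEW=255, ERR=-2320263/32768
(2,1): OLD=197049667/1048576 → NEW=255, ERR=-70337213/1048576
(2,2): OLD=1720740745/16777216 → NEW=0, ERR=1720740745/16777216
(2,3): OLD=57316061579/268435456 → NEW=255, ERR=-11134979701/268435456
(2,4): OLD=713926264845/4294967296 → NEW=255, ERR=-381290395635/4294967296
(3,0): OLD=2521531241/16777216 → NEW=255, ERR=-1756658839/16777216
(3,1): OLD=18929350837/134217728 → NEW=255, ERR=-15296169803/134217728
(3,2): OLD=542116514903/4294967296 → NEW=0, ERR=542116514903/4294967296
(3,3): OLD=1950119204447/8589934592 → NEW=255, ERR=-240314116513/8589934592
(3,4): OLD=15451615665787/137438953472 → NEW=0, ERR=15451615665787/137438953472
(4,0): OLD=216705102471/2147483648 → NEW=0, ERR=216705102471/2147483648
(4,1): OLD=12895684379271/68719476736 → NEW=255, ERR=-4627782188409/68719476736
(4,2): OLD=167799970443209/1099511627776 → NEW=255, ERR=-112575494639671/1099511627776
(4,3): OLD=2945490827275911/17592186044416 → NEW=255, ERR=-1540516614050169/17592186044416
(4,4): OLD=52937924922290481/281474976710656 → NEW=255, ERR=-18838194138926799/281474976710656
(5,0): OLD=189014748879861/1099511627776 → NEW=255, ERR=-91360716203019/1099511627776
(5,1): OLD=709949516379551/8796093022208 → NEW=0, ERR=709949516379551/8796093022208
(5,2): OLD=53110836778151959/281474976710656 → NEW=255, ERR=-18665282283065321/281474976710656
(5,3): OLD=69440233699937753/1125899906842624 → NEW=0, ERR=69440233699937753/1125899906842624
(5,4): OLD=3019129240905308803/18014398509481984 → NEW=255, ERR=-1574542379012597117/18014398509481984
(6,0): OLD=19445305665961765/140737488355328 → NEW=255, ERR=-16442753864646875/140737488355328
(6,1): OLD=475045522796706987/4503599627370496 → NEW=0, ERR=475045522796706987/4503599627370496
(6,2): OLD=16719815900923614217/72057594037927936 → NEW=255, ERR=-1654870578748009463/72057594037927936
(6,3): OLD=216395339336890675363/1152921504606846976 → NEW=255, ERR=-77599644337855303517/1152921504606846976
(6,4): OLD=2860978494991304793141/18446744073709551616 → NEW=255, ERR=-1842941243804630868939/18446744073709551616
Row 0: ##.#.
Row 1: #.###
Row 2: ##.##
Row 3: ##.#.
Row 4: .####
Row 5: #.#.#
Row 6: #.###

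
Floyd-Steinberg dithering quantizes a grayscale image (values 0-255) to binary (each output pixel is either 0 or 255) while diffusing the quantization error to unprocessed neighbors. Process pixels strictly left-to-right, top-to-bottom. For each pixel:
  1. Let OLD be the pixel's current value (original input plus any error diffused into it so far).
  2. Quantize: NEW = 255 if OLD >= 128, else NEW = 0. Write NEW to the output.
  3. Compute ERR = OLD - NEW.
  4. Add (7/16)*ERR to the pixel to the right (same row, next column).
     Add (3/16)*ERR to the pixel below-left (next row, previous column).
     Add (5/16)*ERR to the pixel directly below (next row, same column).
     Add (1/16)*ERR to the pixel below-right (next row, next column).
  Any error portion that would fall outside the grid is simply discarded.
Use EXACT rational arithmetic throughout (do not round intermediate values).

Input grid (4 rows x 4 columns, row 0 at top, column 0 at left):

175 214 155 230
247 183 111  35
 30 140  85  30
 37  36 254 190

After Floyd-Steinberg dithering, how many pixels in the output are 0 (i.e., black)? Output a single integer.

(0,0): OLD=175 → NEW=255, ERR=-80
(0,1): OLD=179 → NEW=255, ERR=-76
(0,2): OLD=487/4 → NEW=0, ERR=487/4
(0,3): OLD=18129/64 → NEW=255, ERR=1809/64
(1,0): OLD=831/4 → NEW=255, ERR=-189/4
(1,1): OLD=5005/32 → NEW=255, ERR=-3155/32
(1,2): OLD=109017/1024 → NEW=0, ERR=109017/1024
(1,3): OLD=1605951/16384 → NEW=0, ERR=1605951/16384
(2,0): OLD=-1665/512 → NEW=0, ERR=-1665/512
(2,1): OLD=2044317/16384 → NEW=0, ERR=2044317/16384
(2,2): OLD=6064539/32768 → NEW=255, ERR=-2291301/32768
(2,3): OLD=19237587/524288 → NEW=0, ERR=19237587/524288
(3,0): OLD=15565879/262144 → NEW=0, ERR=15565879/262144
(3,1): OLD=367657753/4194304 → NEW=0, ERR=367657753/4194304
(3,2): OLD=19137870327/67108864 → NEW=255, ERR=2025110007/67108864
(3,3): OLD=225806187841/1073741824 → NEW=255, ERR=-47997977279/1073741824
Output grid:
  Row 0: ##.#  (1 black, running=1)
  Row 1: ##..  (2 black, running=3)
  Row 2: ..#.  (3 black, running=6)
  Row 3: ..##  (2 black, running=8)

Answer: 8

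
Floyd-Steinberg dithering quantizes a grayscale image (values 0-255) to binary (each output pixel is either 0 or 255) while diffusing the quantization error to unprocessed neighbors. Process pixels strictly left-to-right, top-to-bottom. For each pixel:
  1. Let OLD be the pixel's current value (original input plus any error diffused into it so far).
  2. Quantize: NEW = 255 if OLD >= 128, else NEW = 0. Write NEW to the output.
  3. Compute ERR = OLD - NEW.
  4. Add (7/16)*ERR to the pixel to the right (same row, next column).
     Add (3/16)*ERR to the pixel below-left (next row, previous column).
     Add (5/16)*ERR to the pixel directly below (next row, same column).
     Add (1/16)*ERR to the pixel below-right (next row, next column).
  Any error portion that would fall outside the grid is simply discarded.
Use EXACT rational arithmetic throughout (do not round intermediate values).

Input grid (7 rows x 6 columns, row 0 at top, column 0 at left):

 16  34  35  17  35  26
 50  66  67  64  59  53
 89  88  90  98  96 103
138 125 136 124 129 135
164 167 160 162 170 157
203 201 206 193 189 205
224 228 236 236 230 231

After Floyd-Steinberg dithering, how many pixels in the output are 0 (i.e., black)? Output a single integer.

(0,0): OLD=16 → NEW=0, ERR=16
(0,1): OLD=41 → NEW=0, ERR=41
(0,2): OLD=847/16 → NEW=0, ERR=847/16
(0,3): OLD=10281/256 → NEW=0, ERR=10281/256
(0,4): OLD=215327/4096 → NEW=0, ERR=215327/4096
(0,5): OLD=3211225/65536 → NEW=0, ERR=3211225/65536
(1,0): OLD=1003/16 → NEW=0, ERR=1003/16
(1,1): OLD=14997/128 → NEW=0, ERR=14997/128
(1,2): OLD=593489/4096 → NEW=255, ERR=-450991/4096
(1,3): OLD=680665/16384 → NEW=0, ERR=680665/16384
(1,4): OLD=110416375/1048576 → NEW=0, ERR=110416375/1048576
(1,5): OLD=1974128785/16777216 → NEW=0, ERR=1974128785/16777216
(2,0): OLD=267383/2048 → NEW=255, ERR=-254857/2048
(2,1): OLD=3502485/65536 → NEW=0, ERR=3502485/65536
(2,2): OLD=98656399/1048576 → NEW=0, ERR=98656399/1048576
(2,3): OLD=1384185095/8388608 → NEW=255, ERR=-754909945/8388608
(2,4): OLD=30653761861/268435456 → NEW=0, ERR=30653761861/268435456
(2,5): OLD=843154859315/4294967296 → NEW=255, ERR=-252061801165/4294967296
(3,0): OLD=114433823/1048576 → NEW=0, ERR=114433823/1048576
(3,1): OLD=1671934987/8388608 → NEW=255, ERR=-467160053/8388608
(3,2): OLD=8556667421/67108864 → NEW=0, ERR=8556667421/67108864
(3,3): OLD=768594365019/4294967296 → NEW=255, ERR=-326622295461/4294967296
(3,4): OLD=3944029042131/34359738368 → NEW=0, ERR=3944029042131/34359738368
(3,5): OLD=95666447641405/549755813888 → NEW=255, ERR=-44521284900035/549755813888
(4,0): OLD=25187580153/134217728 → NEW=255, ERR=-9037940487/134217728
(4,1): OLD=323978915437/2147483648 → NEW=255, ERR=-223629414803/2147483648
(4,2): OLD=9383385211719/68719476736 → NEW=255, ERR=-8140081355961/68719476736
(4,3): OLD=127436732262995/1099511627776 → NEW=0, ERR=127436732262995/1099511627776
(4,4): OLD=4163030383094419/17592186044416 → NEW=255, ERR=-322977058231661/17592186044416
(4,5): OLD=36826669221516837/281474976710656 → NEW=255, ERR=-34949449839700443/281474976710656
(5,0): OLD=5581103405335/34359738368 → NEW=255, ERR=-3180629878505/34359738368
(5,1): OLD=111644642918199/1099511627776 → NEW=0, ERR=111644642918199/1099511627776
(5,2): OLD=2011054126755029/8796093022208 → NEW=255, ERR=-231949593908011/8796093022208
(5,3): OLD=58219522769663055/281474976710656 → NEW=255, ERR=-13556596291554225/281474976710656
(5,4): OLD=82277680601729585/562949953421312 → NEW=255, ERR=-61274557520704975/562949953421312
(5,5): OLD=1057724180316550953/9007199254740992 → NEW=0, ERR=1057724180316550953/9007199254740992
(6,0): OLD=3766682822142981/17592186044416 → NEW=255, ERR=-719324619183099/17592186044416
(6,1): OLD=65052413727961169/281474976710656 → NEW=255, ERR=-6723705333256111/281474976710656
(6,2): OLD=241645719853439697/1125899906842624 → NEW=255, ERR=-45458756391429423/1125899906842624
(6,3): OLD=3264717934522202505/18014398509481984 → NEW=255, ERR=-1328953685395703415/18014398509481984
(6,4): OLD=52665104433050816533/288230376151711744 → NEW=255, ERR=-20833641485635678187/288230376151711744
(6,5): OLD=1057327275257324063795/4611686018427387904 → NEW=255, ERR=-118652659441659851725/4611686018427387904
Output grid:
  Row 0: ......  (6 black, running=6)
  Row 1: ..#...  (5 black, running=11)
  Row 2: #..#.#  (3 black, running=14)
  Row 3: .#.#.#  (3 black, running=17)
  Row 4: ###.##  (1 black, running=18)
  Row 5: #.###.  (2 black, running=20)
  Row 6: ######  (0 black, running=20)

Answer: 20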